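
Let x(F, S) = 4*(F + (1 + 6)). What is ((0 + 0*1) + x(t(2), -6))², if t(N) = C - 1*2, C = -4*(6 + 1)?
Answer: 8464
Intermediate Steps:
C = -28 (C = -4*7 = -28)
t(N) = -30 (t(N) = -28 - 1*2 = -28 - 2 = -30)
x(F, S) = 28 + 4*F (x(F, S) = 4*(F + 7) = 4*(7 + F) = 28 + 4*F)
((0 + 0*1) + x(t(2), -6))² = ((0 + 0*1) + (28 + 4*(-30)))² = ((0 + 0) + (28 - 120))² = (0 - 92)² = (-92)² = 8464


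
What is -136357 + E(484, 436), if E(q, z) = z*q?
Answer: 74667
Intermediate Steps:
E(q, z) = q*z
-136357 + E(484, 436) = -136357 + 484*436 = -136357 + 211024 = 74667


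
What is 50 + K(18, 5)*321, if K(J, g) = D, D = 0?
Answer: 50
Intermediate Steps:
K(J, g) = 0
50 + K(18, 5)*321 = 50 + 0*321 = 50 + 0 = 50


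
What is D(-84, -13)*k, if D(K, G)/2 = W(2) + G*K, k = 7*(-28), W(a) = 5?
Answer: -430024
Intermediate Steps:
k = -196
D(K, G) = 10 + 2*G*K (D(K, G) = 2*(5 + G*K) = 10 + 2*G*K)
D(-84, -13)*k = (10 + 2*(-13)*(-84))*(-196) = (10 + 2184)*(-196) = 2194*(-196) = -430024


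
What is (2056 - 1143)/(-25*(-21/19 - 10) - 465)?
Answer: -17347/3560 ≈ -4.8727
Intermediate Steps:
(2056 - 1143)/(-25*(-21/19 - 10) - 465) = 913/(-25*(-21*1/19 - 10) - 465) = 913/(-25*(-21/19 - 10) - 465) = 913/(-25*(-211/19) - 465) = 913/(5275/19 - 465) = 913/(-3560/19) = 913*(-19/3560) = -17347/3560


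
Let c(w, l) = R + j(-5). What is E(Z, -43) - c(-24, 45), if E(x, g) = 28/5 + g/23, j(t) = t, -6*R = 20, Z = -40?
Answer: 4162/345 ≈ 12.064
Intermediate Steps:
R = -10/3 (R = -⅙*20 = -10/3 ≈ -3.3333)
c(w, l) = -25/3 (c(w, l) = -10/3 - 5 = -25/3)
E(x, g) = 28/5 + g/23 (E(x, g) = 28*(⅕) + g*(1/23) = 28/5 + g/23)
E(Z, -43) - c(-24, 45) = (28/5 + (1/23)*(-43)) - 1*(-25/3) = (28/5 - 43/23) + 25/3 = 429/115 + 25/3 = 4162/345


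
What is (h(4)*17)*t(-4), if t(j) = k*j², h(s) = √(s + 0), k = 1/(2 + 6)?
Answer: 68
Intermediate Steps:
k = ⅛ (k = 1/8 = ⅛ ≈ 0.12500)
h(s) = √s
t(j) = j²/8
(h(4)*17)*t(-4) = (√4*17)*((⅛)*(-4)²) = (2*17)*((⅛)*16) = 34*2 = 68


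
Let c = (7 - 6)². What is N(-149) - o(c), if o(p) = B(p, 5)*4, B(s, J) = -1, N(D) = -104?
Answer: -100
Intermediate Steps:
c = 1 (c = 1² = 1)
o(p) = -4 (o(p) = -1*4 = -4)
N(-149) - o(c) = -104 - 1*(-4) = -104 + 4 = -100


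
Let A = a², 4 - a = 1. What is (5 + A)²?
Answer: 196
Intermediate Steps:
a = 3 (a = 4 - 1*1 = 4 - 1 = 3)
A = 9 (A = 3² = 9)
(5 + A)² = (5 + 9)² = 14² = 196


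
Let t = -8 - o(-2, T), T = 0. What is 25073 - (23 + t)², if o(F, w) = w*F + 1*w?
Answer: 24848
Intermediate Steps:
o(F, w) = w + F*w (o(F, w) = F*w + w = w + F*w)
t = -8 (t = -8 - 0*(1 - 2) = -8 - 0*(-1) = -8 - 1*0 = -8 + 0 = -8)
25073 - (23 + t)² = 25073 - (23 - 8)² = 25073 - 1*15² = 25073 - 1*225 = 25073 - 225 = 24848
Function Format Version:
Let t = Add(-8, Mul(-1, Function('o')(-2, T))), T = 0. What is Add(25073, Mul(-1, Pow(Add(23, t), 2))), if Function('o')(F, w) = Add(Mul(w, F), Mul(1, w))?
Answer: 24848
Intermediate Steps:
Function('o')(F, w) = Add(w, Mul(F, w)) (Function('o')(F, w) = Add(Mul(F, w), w) = Add(w, Mul(F, w)))
t = -8 (t = Add(-8, Mul(-1, Mul(0, Add(1, -2)))) = Add(-8, Mul(-1, Mul(0, -1))) = Add(-8, Mul(-1, 0)) = Add(-8, 0) = -8)
Add(25073, Mul(-1, Pow(Add(23, t), 2))) = Add(25073, Mul(-1, Pow(Add(23, -8), 2))) = Add(25073, Mul(-1, Pow(15, 2))) = Add(25073, Mul(-1, 225)) = Add(25073, -225) = 24848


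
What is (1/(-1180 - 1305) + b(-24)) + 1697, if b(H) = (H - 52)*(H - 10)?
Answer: 10638284/2485 ≈ 4281.0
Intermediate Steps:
b(H) = (-52 + H)*(-10 + H)
(1/(-1180 - 1305) + b(-24)) + 1697 = (1/(-1180 - 1305) + (520 + (-24)**2 - 62*(-24))) + 1697 = (1/(-2485) + (520 + 576 + 1488)) + 1697 = (-1/2485 + 2584) + 1697 = 6421239/2485 + 1697 = 10638284/2485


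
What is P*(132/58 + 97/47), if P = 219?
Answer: 1295385/1363 ≈ 950.39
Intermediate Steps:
P*(132/58 + 97/47) = 219*(132/58 + 97/47) = 219*(132*(1/58) + 97*(1/47)) = 219*(66/29 + 97/47) = 219*(5915/1363) = 1295385/1363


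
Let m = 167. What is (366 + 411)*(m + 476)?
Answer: 499611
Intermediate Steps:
(366 + 411)*(m + 476) = (366 + 411)*(167 + 476) = 777*643 = 499611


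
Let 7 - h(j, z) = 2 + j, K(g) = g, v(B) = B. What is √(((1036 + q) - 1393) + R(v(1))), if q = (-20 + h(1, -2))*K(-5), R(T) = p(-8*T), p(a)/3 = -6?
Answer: I*√295 ≈ 17.176*I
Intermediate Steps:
p(a) = -18 (p(a) = 3*(-6) = -18)
R(T) = -18
h(j, z) = 5 - j (h(j, z) = 7 - (2 + j) = 7 + (-2 - j) = 5 - j)
q = 80 (q = (-20 + (5 - 1*1))*(-5) = (-20 + (5 - 1))*(-5) = (-20 + 4)*(-5) = -16*(-5) = 80)
√(((1036 + q) - 1393) + R(v(1))) = √(((1036 + 80) - 1393) - 18) = √((1116 - 1393) - 18) = √(-277 - 18) = √(-295) = I*√295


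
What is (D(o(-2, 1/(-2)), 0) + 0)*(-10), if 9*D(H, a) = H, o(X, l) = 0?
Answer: 0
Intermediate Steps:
D(H, a) = H/9
(D(o(-2, 1/(-2)), 0) + 0)*(-10) = ((⅑)*0 + 0)*(-10) = (0 + 0)*(-10) = 0*(-10) = 0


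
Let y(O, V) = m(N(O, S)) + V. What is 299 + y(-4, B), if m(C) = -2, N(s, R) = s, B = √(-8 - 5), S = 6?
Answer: 297 + I*√13 ≈ 297.0 + 3.6056*I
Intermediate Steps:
B = I*√13 (B = √(-13) = I*√13 ≈ 3.6056*I)
y(O, V) = -2 + V
299 + y(-4, B) = 299 + (-2 + I*√13) = 297 + I*√13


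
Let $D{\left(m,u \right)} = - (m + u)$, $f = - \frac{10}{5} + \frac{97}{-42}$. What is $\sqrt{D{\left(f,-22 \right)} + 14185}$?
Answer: $\frac{25 \sqrt{40110}}{42} \approx 119.21$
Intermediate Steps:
$f = - \frac{181}{42}$ ($f = \left(-10\right) \frac{1}{5} + 97 \left(- \frac{1}{42}\right) = -2 - \frac{97}{42} = - \frac{181}{42} \approx -4.3095$)
$D{\left(m,u \right)} = - m - u$
$\sqrt{D{\left(f,-22 \right)} + 14185} = \sqrt{\left(\left(-1\right) \left(- \frac{181}{42}\right) - -22\right) + 14185} = \sqrt{\left(\frac{181}{42} + 22\right) + 14185} = \sqrt{\frac{1105}{42} + 14185} = \sqrt{\frac{596875}{42}} = \frac{25 \sqrt{40110}}{42}$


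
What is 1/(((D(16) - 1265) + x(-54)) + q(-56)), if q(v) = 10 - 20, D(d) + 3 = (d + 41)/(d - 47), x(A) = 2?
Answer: -31/39613 ≈ -0.00078257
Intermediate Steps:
D(d) = -3 + (41 + d)/(-47 + d) (D(d) = -3 + (d + 41)/(d - 47) = -3 + (41 + d)/(-47 + d))
q(v) = -10
1/(((D(16) - 1265) + x(-54)) + q(-56)) = 1/(((2*(91 - 1*16)/(-47 + 16) - 1265) + 2) - 10) = 1/(((2*(91 - 16)/(-31) - 1265) + 2) - 10) = 1/(((2*(-1/31)*75 - 1265) + 2) - 10) = 1/(((-150/31 - 1265) + 2) - 10) = 1/((-39365/31 + 2) - 10) = 1/(-39303/31 - 10) = 1/(-39613/31) = -31/39613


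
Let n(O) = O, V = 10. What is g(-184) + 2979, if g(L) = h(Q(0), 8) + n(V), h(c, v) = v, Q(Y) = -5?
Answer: 2997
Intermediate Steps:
g(L) = 18 (g(L) = 8 + 10 = 18)
g(-184) + 2979 = 18 + 2979 = 2997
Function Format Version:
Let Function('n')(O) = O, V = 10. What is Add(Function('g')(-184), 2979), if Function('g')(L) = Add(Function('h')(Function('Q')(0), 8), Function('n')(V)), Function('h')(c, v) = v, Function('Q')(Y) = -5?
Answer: 2997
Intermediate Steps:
Function('g')(L) = 18 (Function('g')(L) = Add(8, 10) = 18)
Add(Function('g')(-184), 2979) = Add(18, 2979) = 2997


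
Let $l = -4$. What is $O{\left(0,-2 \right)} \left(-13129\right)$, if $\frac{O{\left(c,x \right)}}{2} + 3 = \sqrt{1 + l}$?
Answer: $78774 - 26258 i \sqrt{3} \approx 78774.0 - 45480.0 i$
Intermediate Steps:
$O{\left(c,x \right)} = -6 + 2 i \sqrt{3}$ ($O{\left(c,x \right)} = -6 + 2 \sqrt{1 - 4} = -6 + 2 \sqrt{-3} = -6 + 2 i \sqrt{3}$)
$O{\left(0,-2 \right)} \left(-13129\right) = \left(-6 + 2 i \sqrt{3}\right) \left(-13129\right) = 78774 - 26258 i \sqrt{3}$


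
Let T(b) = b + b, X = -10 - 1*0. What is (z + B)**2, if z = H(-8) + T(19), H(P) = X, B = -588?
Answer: 313600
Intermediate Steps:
X = -10 (X = -10 + 0 = -10)
H(P) = -10
T(b) = 2*b
z = 28 (z = -10 + 2*19 = -10 + 38 = 28)
(z + B)**2 = (28 - 588)**2 = (-560)**2 = 313600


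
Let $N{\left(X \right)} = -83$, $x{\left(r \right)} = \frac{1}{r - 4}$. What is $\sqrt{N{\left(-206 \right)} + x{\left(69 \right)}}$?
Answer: $\frac{i \sqrt{350610}}{65} \approx 9.1096 i$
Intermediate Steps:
$x{\left(r \right)} = \frac{1}{-4 + r}$
$\sqrt{N{\left(-206 \right)} + x{\left(69 \right)}} = \sqrt{-83 + \frac{1}{-4 + 69}} = \sqrt{-83 + \frac{1}{65}} = \sqrt{- \frac{5394}{65}} = \frac{i \sqrt{350610}}{65}$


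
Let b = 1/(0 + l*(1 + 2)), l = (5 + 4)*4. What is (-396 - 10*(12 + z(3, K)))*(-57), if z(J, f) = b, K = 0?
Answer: 529511/18 ≈ 29417.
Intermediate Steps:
l = 36 (l = 9*4 = 36)
b = 1/108 (b = 1/(0 + 36*(1 + 2)) = 1/(0 + 36*3) = 1/(0 + 108) = 1/108 ≈ 0.0092593)
z(J, f) = 1/108
(-396 - 10*(12 + z(3, K)))*(-57) = (-396 - 10*(12 + 1/108))*(-57) = (-396 - 10*1297/108)*(-57) = (-396 - 1*6485/54)*(-57) = (-396 - 6485/54)*(-57) = -27869/54*(-57) = 529511/18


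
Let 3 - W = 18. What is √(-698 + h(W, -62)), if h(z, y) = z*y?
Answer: 2*√58 ≈ 15.232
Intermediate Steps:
W = -15 (W = 3 - 1*18 = 3 - 18 = -15)
h(z, y) = y*z
√(-698 + h(W, -62)) = √(-698 - 62*(-15)) = √(-698 + 930) = √232 = 2*√58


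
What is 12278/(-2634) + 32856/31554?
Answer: -2785901/769567 ≈ -3.6201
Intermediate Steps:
12278/(-2634) + 32856/31554 = 12278*(-1/2634) + 32856*(1/31554) = -6139/1317 + 5476/5259 = -2785901/769567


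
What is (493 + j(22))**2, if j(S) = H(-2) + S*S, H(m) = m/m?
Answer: 956484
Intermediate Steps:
H(m) = 1
j(S) = 1 + S**2 (j(S) = 1 + S*S = 1 + S**2)
(493 + j(22))**2 = (493 + (1 + 22**2))**2 = (493 + (1 + 484))**2 = (493 + 485)**2 = 978**2 = 956484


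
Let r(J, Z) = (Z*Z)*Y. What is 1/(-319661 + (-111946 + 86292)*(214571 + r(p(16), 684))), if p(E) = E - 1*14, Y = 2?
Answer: -1/29509679743 ≈ -3.3887e-11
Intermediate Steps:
p(E) = -14 + E (p(E) = E - 14 = -14 + E)
r(J, Z) = 2*Z² (r(J, Z) = (Z*Z)*2 = Z²*2 = 2*Z²)
1/(-319661 + (-111946 + 86292)*(214571 + r(p(16), 684))) = 1/(-319661 + (-111946 + 86292)*(214571 + 2*684²)) = 1/(-319661 - 25654*(214571 + 2*467856)) = 1/(-319661 - 25654*(214571 + 935712)) = 1/(-319661 - 25654*1150283) = 1/(-319661 - 29509360082) = 1/(-29509679743) = -1/29509679743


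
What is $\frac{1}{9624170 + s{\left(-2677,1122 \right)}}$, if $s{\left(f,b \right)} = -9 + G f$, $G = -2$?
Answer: $\frac{1}{9629515} \approx 1.0385 \cdot 10^{-7}$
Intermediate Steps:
$s{\left(f,b \right)} = -9 - 2 f$
$\frac{1}{9624170 + s{\left(-2677,1122 \right)}} = \frac{1}{9624170 - -5345} = \frac{1}{9624170 + \left(-9 + 5354\right)} = \frac{1}{9624170 + 5345} = \frac{1}{9629515}$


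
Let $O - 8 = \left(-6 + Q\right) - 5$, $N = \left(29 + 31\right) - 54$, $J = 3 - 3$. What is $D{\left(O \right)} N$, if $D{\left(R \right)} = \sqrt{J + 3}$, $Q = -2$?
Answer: $6 \sqrt{3} \approx 10.392$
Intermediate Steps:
$J = 0$ ($J = 3 - 3 = 0$)
$N = 6$ ($N = 60 - 54 = 6$)
$O = -5$ ($O = 8 - 13 = -5$)
$D{\left(R \right)} = \sqrt{3}$ ($D{\left(R \right)} = \sqrt{0 + 3} = \sqrt{3}$)
$D{\left(O \right)} N = \sqrt{3} \cdot 6 = 6 \sqrt{3}$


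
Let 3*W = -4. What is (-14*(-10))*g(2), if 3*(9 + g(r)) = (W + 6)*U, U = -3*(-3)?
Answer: 700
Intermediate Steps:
W = -4/3 (W = (⅓)*(-4) = -4/3 ≈ -1.3333)
U = 9
g(r) = 5 (g(r) = -9 + ((-4/3 + 6)*9)/3 = -9 + ((14/3)*9)/3 = -9 + (⅓)*42 = -9 + 14 = 5)
(-14*(-10))*g(2) = -14*(-10)*5 = 140*5 = 700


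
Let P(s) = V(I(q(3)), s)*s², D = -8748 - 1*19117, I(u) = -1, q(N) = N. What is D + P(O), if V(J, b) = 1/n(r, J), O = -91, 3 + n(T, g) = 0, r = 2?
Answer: -91876/3 ≈ -30625.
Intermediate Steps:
n(T, g) = -3 (n(T, g) = -3 + 0 = -3)
D = -27865 (D = -8748 - 19117 = -27865)
V(J, b) = -⅓ (V(J, b) = 1/(-3) = -⅓)
P(s) = -s²/3
D + P(O) = -27865 - ⅓*(-91)² = -27865 - ⅓*8281 = -27865 - 8281/3 = -91876/3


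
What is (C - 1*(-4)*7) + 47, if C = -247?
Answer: -172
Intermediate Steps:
(C - 1*(-4)*7) + 47 = (-247 - 1*(-4)*7) + 47 = (-247 + 4*7) + 47 = (-247 + 28) + 47 = -219 + 47 = -172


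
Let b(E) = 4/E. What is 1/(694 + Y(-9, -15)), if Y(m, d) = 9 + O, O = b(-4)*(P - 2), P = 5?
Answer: 1/700 ≈ 0.0014286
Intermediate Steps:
O = -3 (O = (4/(-4))*(5 - 2) = (4*(-¼))*3 = -1*3 = -3)
Y(m, d) = 6 (Y(m, d) = 9 - 3 = 6)
1/(694 + Y(-9, -15)) = 1/(694 + 6) = 1/700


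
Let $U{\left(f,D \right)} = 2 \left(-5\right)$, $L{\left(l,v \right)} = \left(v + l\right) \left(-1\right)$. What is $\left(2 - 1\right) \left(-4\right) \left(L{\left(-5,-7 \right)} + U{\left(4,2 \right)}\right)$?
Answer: $-8$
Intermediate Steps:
$L{\left(l,v \right)} = - l - v$ ($L{\left(l,v \right)} = \left(l + v\right) \left(-1\right) = - l - v$)
$U{\left(f,D \right)} = -10$
$\left(2 - 1\right) \left(-4\right) \left(L{\left(-5,-7 \right)} + U{\left(4,2 \right)}\right) = \left(2 - 1\right) \left(-4\right) \left(\left(\left(-1\right) \left(-5\right) - -7\right) - 10\right) = 1 \left(-4\right) \left(\left(5 + 7\right) - 10\right) = - 4 \left(12 - 10\right) = \left(-4\right) 2 = -8$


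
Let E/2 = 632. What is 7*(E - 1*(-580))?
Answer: 12908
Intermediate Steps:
E = 1264 (E = 2*632 = 1264)
7*(E - 1*(-580)) = 7*(1264 - 1*(-580)) = 7*(1264 + 580) = 7*1844 = 12908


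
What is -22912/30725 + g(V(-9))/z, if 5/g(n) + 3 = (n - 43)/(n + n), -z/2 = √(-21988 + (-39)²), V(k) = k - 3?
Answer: -22912/30725 - 60*I*√20467/347939 ≈ -0.74571 - 0.02467*I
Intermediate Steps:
V(k) = -3 + k
z = -2*I*√20467 (z = -2*√(-21988 + (-39)²) = -2*√(-21988 + 1521) = -2*I*√20467 ≈ -286.13*I)
g(n) = 5/(-3 + (-43 + n)/(2*n)) (g(n) = 5/(-3 + (n - 43)/(n + n)) = 5/(-3 + (-43 + n)/((2*n))) = 5/(-3 + (-43 + n)*(1/(2*n))) = 5/(-3 + (-43 + n)/(2*n)))
-22912/30725 + g(V(-9))/z = -22912/30725 + (-10*(-3 - 9)/(43 + 5*(-3 - 9)))/((-2*I*√20467)) = -22912*1/30725 + (-10*(-12)/(43 + 5*(-12)))*(I*√20467/40934) = -22912/30725 + (-10*(-12)/(43 - 60))*(I*√20467/40934) = -22912/30725 + (-10*(-12)/(-17))*(I*√20467/40934) = -22912/30725 + (-10*(-12)*(-1/17))*(I*√20467/40934) = -22912/30725 - 60*I*√20467/347939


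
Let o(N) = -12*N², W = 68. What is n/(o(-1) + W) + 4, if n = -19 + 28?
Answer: 233/56 ≈ 4.1607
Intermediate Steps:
n = 9
n/(o(-1) + W) + 4 = 9/(-12*(-1)² + 68) + 4 = 9/(-12*1 + 68) + 4 = 9/(-12 + 68) + 4 = 9/56 + 4 = 233/56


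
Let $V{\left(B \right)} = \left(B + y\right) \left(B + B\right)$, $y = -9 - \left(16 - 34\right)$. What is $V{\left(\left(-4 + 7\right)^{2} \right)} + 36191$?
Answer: $36515$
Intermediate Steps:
$y = 9$ ($y = -9 - -18 = -9 + 18 = 9$)
$V{\left(B \right)} = 2 B \left(9 + B\right)$ ($V{\left(B \right)} = \left(B + 9\right) \left(B + B\right) = \left(9 + B\right) 2 B = 2 B \left(9 + B\right)$)
$V{\left(\left(-4 + 7\right)^{2} \right)} + 36191 = 2 \left(-4 + 7\right)^{2} \left(9 + \left(-4 + 7\right)^{2}\right) + 36191 = 2 \cdot 3^{2} \left(9 + 3^{2}\right) + 36191 = 2 \cdot 9 \left(9 + 9\right) + 36191 = 2 \cdot 9 \cdot 18 + 36191 = 324 + 36191 = 36515$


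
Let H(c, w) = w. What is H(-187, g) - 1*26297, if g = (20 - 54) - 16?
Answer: -26347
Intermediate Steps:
g = -50 (g = -34 - 16 = -50)
H(-187, g) - 1*26297 = -50 - 1*26297 = -50 - 26297 = -26347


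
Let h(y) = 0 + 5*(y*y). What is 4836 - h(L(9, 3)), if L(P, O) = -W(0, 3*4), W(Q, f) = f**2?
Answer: -98844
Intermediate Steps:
L(P, O) = -144 (L(P, O) = -(3*4)**2 = -1*12**2 = -1*144 = -144)
h(y) = 5*y**2 (h(y) = 0 + 5*y**2 = 5*y**2)
4836 - h(L(9, 3)) = 4836 - 5*(-144)**2 = 4836 - 5*20736 = 4836 - 1*103680 = 4836 - 103680 = -98844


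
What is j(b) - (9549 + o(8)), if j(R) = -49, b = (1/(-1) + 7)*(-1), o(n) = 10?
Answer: -9608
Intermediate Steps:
b = -6 (b = (1*(-1) + 7)*(-1) = (-1 + 7)*(-1) = 6*(-1) = -6)
j(b) - (9549 + o(8)) = -49 - (9549 + 10) = -49 - 1*9559 = -49 - 9559 = -9608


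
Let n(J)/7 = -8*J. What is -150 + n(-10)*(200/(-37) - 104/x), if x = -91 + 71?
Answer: -9806/37 ≈ -265.03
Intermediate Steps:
n(J) = -56*J (n(J) = 7*(-8*J) = -56*J)
x = -20
-150 + n(-10)*(200/(-37) - 104/x) = -150 + (-56*(-10))*(200/(-37) - 104/(-20)) = -150 + 560*(200*(-1/37) - 104*(-1/20)) = -150 + 560*(-200/37 + 26/5) = -150 + 560*(-38/185) = -150 - 4256/37 = -9806/37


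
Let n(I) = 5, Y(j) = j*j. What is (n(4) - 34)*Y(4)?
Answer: -464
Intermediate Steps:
Y(j) = j²
(n(4) - 34)*Y(4) = (5 - 34)*4² = -29*16 = -464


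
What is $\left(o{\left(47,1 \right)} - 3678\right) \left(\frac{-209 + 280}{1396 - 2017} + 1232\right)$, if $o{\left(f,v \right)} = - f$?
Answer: $- \frac{2849628725}{621} \approx -4.5888 \cdot 10^{6}$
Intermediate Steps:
$\left(o{\left(47,1 \right)} - 3678\right) \left(\frac{-209 + 280}{1396 - 2017} + 1232\right) = \left(\left(-1\right) 47 - 3678\right) \left(\frac{-209 + 280}{1396 - 2017} + 1232\right) = \left(-47 - 3678\right) \left(\frac{71}{-621} + 1232\right) = - 3725 \left(71 \left(- \frac{1}{621}\right) + 1232\right) = - 3725 \left(- \frac{71}{621} + 1232\right) = \left(-3725\right) \frac{765001}{621} = - \frac{2849628725}{621}$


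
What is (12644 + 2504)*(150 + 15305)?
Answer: 234112340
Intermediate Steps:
(12644 + 2504)*(150 + 15305) = 15148*15455 = 234112340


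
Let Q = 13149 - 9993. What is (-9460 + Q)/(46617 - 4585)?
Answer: -394/2627 ≈ -0.14998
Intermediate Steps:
Q = 3156
(-9460 + Q)/(46617 - 4585) = (-9460 + 3156)/(46617 - 4585) = -6304/42032 = -6304*1/42032 = -394/2627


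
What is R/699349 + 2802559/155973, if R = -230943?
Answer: 1923945961552/109079561577 ≈ 17.638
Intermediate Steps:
R/699349 + 2802559/155973 = -230943/699349 + 2802559/155973 = 1923945961552/109079561577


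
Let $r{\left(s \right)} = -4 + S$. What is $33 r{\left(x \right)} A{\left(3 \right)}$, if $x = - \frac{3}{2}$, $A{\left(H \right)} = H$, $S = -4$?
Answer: $-792$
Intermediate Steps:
$x = - \frac{3}{2}$ ($x = \left(-3\right) \frac{1}{2} = - \frac{3}{2} \approx -1.5$)
$r{\left(s \right)} = -8$ ($r{\left(s \right)} = -4 - 4 = -8$)
$33 r{\left(x \right)} A{\left(3 \right)} = 33 \left(-8\right) 3 = \left(-264\right) 3 = -792$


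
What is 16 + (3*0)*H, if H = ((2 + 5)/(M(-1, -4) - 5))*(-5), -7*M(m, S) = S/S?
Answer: 16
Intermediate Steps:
M(m, S) = -⅐ (M(m, S) = -S/(7*S) = -⅐*1 = -⅐)
H = 245/36 (H = ((2 + 5)/(-⅐ - 5))*(-5) = (7/(-36/7))*(-5) = (7*(-7/36))*(-5) = -49/36*(-5) = 245/36 ≈ 6.8056)
16 + (3*0)*H = 16 + (3*0)*(245/36) = 16 + 0*(245/36) = 16 + 0 = 16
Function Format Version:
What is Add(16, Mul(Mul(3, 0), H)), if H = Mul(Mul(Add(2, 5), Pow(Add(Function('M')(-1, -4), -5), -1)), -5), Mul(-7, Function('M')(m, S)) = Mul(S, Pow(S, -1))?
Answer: 16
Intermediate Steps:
Function('M')(m, S) = Rational(-1, 7) (Function('M')(m, S) = Mul(Rational(-1, 7), Mul(S, Pow(S, -1))) = Mul(Rational(-1, 7), 1) = Rational(-1, 7))
H = Rational(245, 36) (H = Mul(Mul(Add(2, 5), Pow(Add(Rational(-1, 7), -5), -1)), -5) = Mul(Mul(7, Pow(Rational(-36, 7), -1)), -5) = Mul(Mul(7, Rational(-7, 36)), -5) = Mul(Rational(-49, 36), -5) = Rational(245, 36) ≈ 6.8056)
Add(16, Mul(Mul(3, 0), H)) = Add(16, Mul(Mul(3, 0), Rational(245, 36))) = Add(16, Mul(0, Rational(245, 36))) = Add(16, 0) = 16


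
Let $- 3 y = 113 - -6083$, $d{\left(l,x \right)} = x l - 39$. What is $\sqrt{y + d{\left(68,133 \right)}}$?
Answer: $\frac{\sqrt{62457}}{3} \approx 83.305$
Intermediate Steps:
$d{\left(l,x \right)} = -39 + l x$ ($d{\left(l,x \right)} = l x - 39 = -39 + l x$)
$y = - \frac{6196}{3}$ ($y = - \frac{113 - -6083}{3} = - \frac{113 + 6083}{3} = \left(- \frac{1}{3}\right) 6196 = - \frac{6196}{3} \approx -2065.3$)
$\sqrt{y + d{\left(68,133 \right)}} = \sqrt{- \frac{6196}{3} + \left(-39 + 68 \cdot 133\right)} = \sqrt{- \frac{6196}{3} + \left(-39 + 9044\right)} = \sqrt{- \frac{6196}{3} + 9005} = \sqrt{\frac{20819}{3}} = \frac{\sqrt{62457}}{3}$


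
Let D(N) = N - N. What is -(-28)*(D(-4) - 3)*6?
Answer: -504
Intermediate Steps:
D(N) = 0
-(-28)*(D(-4) - 3)*6 = -(-28)*(0 - 3)*6 = -(-28)*(-3)*6 = -7*12*6 = -84*6 = -504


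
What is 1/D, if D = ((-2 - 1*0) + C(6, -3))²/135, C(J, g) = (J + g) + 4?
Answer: 27/5 ≈ 5.4000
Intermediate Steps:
C(J, g) = 4 + J + g
D = 5/27 (D = ((-2 - 1*0) + (4 + 6 - 3))²/135 = ((-2 + 0) + 7)²*(1/135) = (-2 + 7)²*(1/135) = 5²*(1/135) = 25*(1/135) = 5/27 ≈ 0.18519)
1/D = 1/(5/27) = 27/5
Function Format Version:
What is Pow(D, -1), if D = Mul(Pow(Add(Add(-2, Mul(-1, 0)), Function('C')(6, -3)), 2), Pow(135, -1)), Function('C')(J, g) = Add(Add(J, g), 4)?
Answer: Rational(27, 5) ≈ 5.4000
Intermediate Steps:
Function('C')(J, g) = Add(4, J, g)
D = Rational(5, 27) (D = Mul(Pow(Add(Add(-2, Mul(-1, 0)), Add(4, 6, -3)), 2), Pow(135, -1)) = Mul(Pow(Add(Add(-2, 0), 7), 2), Rational(1, 135)) = Mul(Pow(Add(-2, 7), 2), Rational(1, 135)) = Mul(Pow(5, 2), Rational(1, 135)) = Mul(25, Rational(1, 135)) = Rational(5, 27) ≈ 0.18519)
Pow(D, -1) = Pow(Rational(5, 27), -1) = Rational(27, 5)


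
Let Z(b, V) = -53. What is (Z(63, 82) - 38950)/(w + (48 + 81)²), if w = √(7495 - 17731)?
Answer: -216349641/92311039 + 26002*I*√2559/92311039 ≈ -2.3437 + 0.014249*I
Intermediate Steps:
w = 2*I*√2559 (w = √(-10236) = 2*I*√2559 ≈ 101.17*I)
(Z(63, 82) - 38950)/(w + (48 + 81)²) = (-53 - 38950)/(2*I*√2559 + (48 + 81)²) = -39003/(2*I*√2559 + 129²) = -39003/(2*I*√2559 + 16641) = -39003/(16641 + 2*I*√2559)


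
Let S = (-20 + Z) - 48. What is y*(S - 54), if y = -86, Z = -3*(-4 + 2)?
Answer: 9976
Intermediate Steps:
Z = 6 (Z = -3*(-2) = 6)
S = -62 (S = (-20 + 6) - 48 = -14 - 48 = -62)
y*(S - 54) = -86*(-62 - 54) = -86*(-116) = 9976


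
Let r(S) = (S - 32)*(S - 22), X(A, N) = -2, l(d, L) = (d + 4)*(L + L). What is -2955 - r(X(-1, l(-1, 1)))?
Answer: -3771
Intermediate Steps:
l(d, L) = 2*L*(4 + d) (l(d, L) = (4 + d)*(2*L) = 2*L*(4 + d))
r(S) = (-32 + S)*(-22 + S)
-2955 - r(X(-1, l(-1, 1))) = -2955 - (704 + (-2)² - 54*(-2)) = -2955 - (704 + 4 + 108) = -2955 - 1*816 = -2955 - 816 = -3771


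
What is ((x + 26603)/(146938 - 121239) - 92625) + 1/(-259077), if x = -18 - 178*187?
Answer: -616700822206051/6658019823 ≈ -92625.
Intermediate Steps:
x = -33304 (x = -18 - 33286 = -33304)
((x + 26603)/(146938 - 121239) - 92625) + 1/(-259077) = ((-33304 + 26603)/(146938 - 121239) - 92625) + 1/(-259077) = (-6701/25699 - 92625) - 1/259077 = -2380376576/25699 - 1/259077 = -616700822206051/6658019823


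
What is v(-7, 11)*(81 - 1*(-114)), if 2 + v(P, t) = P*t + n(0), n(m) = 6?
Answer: -14235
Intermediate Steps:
v(P, t) = 4 + P*t (v(P, t) = -2 + (P*t + 6) = -2 + (6 + P*t) = 4 + P*t)
v(-7, 11)*(81 - 1*(-114)) = (4 - 7*11)*(81 - 1*(-114)) = (4 - 77)*(81 + 114) = -73*195 = -14235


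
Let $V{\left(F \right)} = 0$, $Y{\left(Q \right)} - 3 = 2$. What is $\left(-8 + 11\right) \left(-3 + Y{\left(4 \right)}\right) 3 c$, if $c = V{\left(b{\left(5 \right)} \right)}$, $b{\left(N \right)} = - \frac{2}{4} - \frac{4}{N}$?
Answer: $0$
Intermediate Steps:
$Y{\left(Q \right)} = 5$ ($Y{\left(Q \right)} = 3 + 2 = 5$)
$b{\left(N \right)} = - \frac{1}{2} - \frac{4}{N}$ ($b{\left(N \right)} = \left(-2\right) \frac{1}{4} - \frac{4}{N} = - \frac{1}{2} - \frac{4}{N}$)
$c = 0$
$\left(-8 + 11\right) \left(-3 + Y{\left(4 \right)}\right) 3 c = \left(-8 + 11\right) \left(-3 + 5\right) 3 \cdot 0 = 3 \cdot 2 \cdot 3 \cdot 0 = 6 \cdot 3 \cdot 0 = 18 \cdot 0 = 0$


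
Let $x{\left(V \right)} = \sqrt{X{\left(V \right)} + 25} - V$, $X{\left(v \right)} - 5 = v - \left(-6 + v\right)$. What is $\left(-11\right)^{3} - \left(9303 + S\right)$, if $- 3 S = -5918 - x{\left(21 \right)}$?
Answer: $- \frac{37805}{3} \approx -12602.0$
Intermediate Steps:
$X{\left(v \right)} = 11$ ($X{\left(v \right)} = 5 + \left(v - \left(-6 + v\right)\right) = 5 + 6 = 11$)
$x{\left(V \right)} = 6 - V$ ($x{\left(V \right)} = \sqrt{11 + 25} - V = \sqrt{36} - V = 6 - V$)
$S = \frac{5903}{3}$ ($S = - \frac{-5918 - \left(6 - 21\right)}{3} = - \frac{-5918 - -15}{3} = - \frac{-5918 + 15}{3} = \left(- \frac{1}{3}\right) \left(-5903\right) = \frac{5903}{3} \approx 1967.7$)
$\left(-11\right)^{3} - \left(9303 + S\right) = \left(-11\right)^{3} - \frac{33812}{3} = -1331 - \frac{33812}{3} = - \frac{37805}{3}$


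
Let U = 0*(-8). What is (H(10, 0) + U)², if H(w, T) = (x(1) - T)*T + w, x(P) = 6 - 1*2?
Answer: 100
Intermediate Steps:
x(P) = 4 (x(P) = 6 - 2 = 4)
U = 0
H(w, T) = w + T*(4 - T) (H(w, T) = (4 - T)*T + w = T*(4 - T) + w = w + T*(4 - T))
(H(10, 0) + U)² = ((10 - 1*0² + 4*0) + 0)² = ((10 - 1*0 + 0) + 0)² = ((10 + 0 + 0) + 0)² = (10 + 0)² = 10² = 100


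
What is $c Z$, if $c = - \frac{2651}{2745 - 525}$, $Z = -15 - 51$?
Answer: $\frac{29161}{370} \approx 78.813$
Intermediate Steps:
$Z = -66$ ($Z = -15 - 51 = -66$)
$c = - \frac{2651}{2220} \approx -1.1941$
$c Z = \left(- \frac{2651}{2220}\right) \left(-66\right) = \frac{29161}{370}$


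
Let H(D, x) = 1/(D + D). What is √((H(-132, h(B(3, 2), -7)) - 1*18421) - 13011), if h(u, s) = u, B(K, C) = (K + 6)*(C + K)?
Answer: I*√547671234/132 ≈ 177.29*I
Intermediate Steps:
B(K, C) = (6 + K)*(C + K)
H(D, x) = 1/(2*D)
√((H(-132, h(B(3, 2), -7)) - 1*18421) - 13011) = √(((½)/(-132) - 1*18421) - 13011) = √(((½)*(-1/132) - 18421) - 13011) = √((-1/264 - 18421) - 13011) = √(-4863145/264 - 13011) = √(-8298049/264) = I*√547671234/132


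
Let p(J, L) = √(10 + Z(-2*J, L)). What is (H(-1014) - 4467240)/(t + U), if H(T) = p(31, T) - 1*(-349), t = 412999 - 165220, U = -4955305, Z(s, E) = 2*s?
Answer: 4466891/4707526 - I*√114/4707526 ≈ 0.94888 - 2.2681e-6*I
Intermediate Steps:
t = 247779
p(J, L) = √(10 - 4*J) (p(J, L) = √(10 + 2*(-2*J)) = √(10 - 4*J))
H(T) = 349 + I*√114 (H(T) = √(10 - 4*31) - 1*(-349) = √(10 - 124) + 349 = √(-114) + 349 = I*√114 + 349 = 349 + I*√114)
(H(-1014) - 4467240)/(t + U) = ((349 + I*√114) - 4467240)/(247779 - 4955305) = (-4466891 + I*√114)/(-4707526) = (-4466891 + I*√114)*(-1/4707526) = 4466891/4707526 - I*√114/4707526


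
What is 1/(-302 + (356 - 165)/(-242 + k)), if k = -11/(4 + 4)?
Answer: -1947/589522 ≈ -0.0033027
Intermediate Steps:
k = -11/8 ≈ -1.3750
1/(-302 + (356 - 165)/(-242 + k)) = 1/(-302 + (356 - 165)/(-242 - 11/8)) = 1/(-302 + 191/(-1947/8)) = 1/(-302 + 191*(-8/1947)) = 1/(-302 - 1528/1947) = 1/(-589522/1947) = -1947/589522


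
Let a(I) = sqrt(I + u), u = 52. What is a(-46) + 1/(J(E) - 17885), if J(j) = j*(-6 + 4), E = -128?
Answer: -1/17629 + sqrt(6) ≈ 2.4494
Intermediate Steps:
a(I) = sqrt(52 + I) (a(I) = sqrt(I + 52) = sqrt(52 + I))
J(j) = -2*j (J(j) = j*(-2) = -2*j)
a(-46) + 1/(J(E) - 17885) = sqrt(52 - 46) + 1/(-2*(-128) - 17885) = sqrt(6) + 1/(256 - 17885) = sqrt(6) + 1/(-17629) = sqrt(6) - 1/17629 = -1/17629 + sqrt(6)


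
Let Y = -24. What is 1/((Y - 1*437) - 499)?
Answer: -1/960 ≈ -0.0010417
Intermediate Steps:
1/((Y - 1*437) - 499) = 1/((-24 - 1*437) - 499) = 1/((-24 - 437) - 499) = 1/(-461 - 499) = 1/(-960) = -1/960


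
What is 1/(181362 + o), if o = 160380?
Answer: 1/341742 ≈ 2.9262e-6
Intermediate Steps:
1/(181362 + o) = 1/(181362 + 160380) = 1/341742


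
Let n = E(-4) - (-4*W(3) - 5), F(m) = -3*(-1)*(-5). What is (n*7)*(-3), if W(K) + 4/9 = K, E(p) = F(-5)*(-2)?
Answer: -2849/3 ≈ -949.67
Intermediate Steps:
F(m) = -15 (F(m) = 3*(-5) = -15)
E(p) = 30 (E(p) = -15*(-2) = 30)
W(K) = -4/9 + K
n = 407/9 (n = 30 - (-4*(-4/9 + 3) - 5) = 30 - (-4*23/9 - 5) = 30 - (-92/9 - 5) = 30 - 1*(-137/9) = 30 + 137/9 = 407/9 ≈ 45.222)
(n*7)*(-3) = ((407/9)*7)*(-3) = (2849/9)*(-3) = -2849/3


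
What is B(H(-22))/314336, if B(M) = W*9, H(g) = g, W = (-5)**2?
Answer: 225/314336 ≈ 0.00071579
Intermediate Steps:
W = 25
B(M) = 225 (B(M) = 25*9 = 225)
B(H(-22))/314336 = 225/314336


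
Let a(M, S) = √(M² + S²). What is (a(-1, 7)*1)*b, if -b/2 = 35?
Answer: -350*√2 ≈ -494.97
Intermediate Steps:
b = -70 (b = -2*35 = -70)
(a(-1, 7)*1)*b = (√((-1)² + 7²)*1)*(-70) = (√(1 + 49)*1)*(-70) = (√50*1)*(-70) = ((5*√2)*1)*(-70) = (5*√2)*(-70) = -350*√2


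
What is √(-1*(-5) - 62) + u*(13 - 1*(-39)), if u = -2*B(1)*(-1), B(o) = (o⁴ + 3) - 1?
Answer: 312 + I*√57 ≈ 312.0 + 7.5498*I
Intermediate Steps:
B(o) = 2 + o⁴ (B(o) = (3 + o⁴) - 1 = 2 + o⁴)
u = 6 (u = -2*(2 + 1⁴)*(-1) = -2*(2 + 1)*(-1) = -2*3*(-1) = -6*(-1) = 6)
√(-1*(-5) - 62) + u*(13 - 1*(-39)) = √(-1*(-5) - 62) + 6*(13 - 1*(-39)) = √(5 - 62) + 6*(13 + 39) = √(-57) + 6*52 = I*√57 + 312 = 312 + I*√57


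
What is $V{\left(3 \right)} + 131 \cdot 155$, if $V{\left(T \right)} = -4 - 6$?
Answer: $20295$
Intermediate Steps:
$V{\left(T \right)} = -10$ ($V{\left(T \right)} = -4 - 6 = -10$)
$V{\left(3 \right)} + 131 \cdot 155 = -10 + 131 \cdot 155 = -10 + 20305 = 20295$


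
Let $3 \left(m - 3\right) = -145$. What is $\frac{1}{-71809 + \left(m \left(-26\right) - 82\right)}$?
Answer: $- \frac{3}{212137} \approx -1.4142 \cdot 10^{-5}$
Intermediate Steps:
$m = - \frac{136}{3}$ ($m = 3 + \frac{1}{3} \left(-145\right) = 3 - \frac{145}{3} = - \frac{136}{3} \approx -45.333$)
$\frac{1}{-71809 + \left(m \left(-26\right) - 82\right)} = \frac{1}{-71809 - - \frac{3290}{3}} = \frac{1}{-71809 + \left(\frac{3536}{3} - 82\right)} = \frac{1}{-71809 + \frac{3290}{3}} = \frac{1}{- \frac{212137}{3}} = - \frac{3}{212137}$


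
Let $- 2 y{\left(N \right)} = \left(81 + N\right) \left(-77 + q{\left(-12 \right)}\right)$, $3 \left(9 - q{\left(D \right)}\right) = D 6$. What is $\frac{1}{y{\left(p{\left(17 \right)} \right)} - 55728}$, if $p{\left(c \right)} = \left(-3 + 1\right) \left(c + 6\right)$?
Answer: $- \frac{1}{54958} \approx -1.8196 \cdot 10^{-5}$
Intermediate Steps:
$q{\left(D \right)} = 9 - 2 D$ ($q{\left(D \right)} = 9 - \frac{D 6}{3} = 9 - \frac{6 D}{3} = 9 - 2 D$)
$p{\left(c \right)} = -12 - 2 c$ ($p{\left(c \right)} = - 2 \left(6 + c\right) = -12 - 2 c$)
$y{\left(N \right)} = 1782 + 22 N$ ($y{\left(N \right)} = - \frac{\left(81 + N\right) \left(-77 + \left(9 - -24\right)\right)}{2} = - \frac{\left(81 + N\right) \left(-77 + \left(9 + 24\right)\right)}{2} = - \frac{\left(81 + N\right) \left(-77 + 33\right)}{2} = - \frac{\left(81 + N\right) \left(-44\right)}{2} = - \frac{-3564 - 44 N}{2} = 1782 + 22 N$)
$\frac{1}{y{\left(p{\left(17 \right)} \right)} - 55728} = \frac{1}{\left(1782 + 22 \left(-12 - 34\right)\right) - 55728} = \frac{1}{\left(1782 + 22 \left(-46\right)\right) - 55728} = \frac{1}{\left(1782 - 1012\right) - 55728} = \frac{1}{770 - 55728} = \frac{1}{-54958} = - \frac{1}{54958}$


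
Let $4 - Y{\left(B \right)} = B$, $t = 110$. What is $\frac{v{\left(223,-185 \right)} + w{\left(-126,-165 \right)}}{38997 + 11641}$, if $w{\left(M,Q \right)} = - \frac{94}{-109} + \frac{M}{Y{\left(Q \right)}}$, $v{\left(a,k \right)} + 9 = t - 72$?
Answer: $\frac{76623}{133257514} \approx 0.000575$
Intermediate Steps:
$Y{\left(B \right)} = 4 - B$
$v{\left(a,k \right)} = 29$ ($v{\left(a,k \right)} = -9 + \left(110 - 72\right) = -9 + 38 = 29$)
$w{\left(M,Q \right)} = \frac{94}{109} + \frac{M}{4 - Q}$ ($w{\left(M,Q \right)} = - \frac{94}{-109} + \frac{M}{4 - Q} = \left(-94\right) \left(- \frac{1}{109}\right) + \frac{M}{4 - Q} = \frac{94}{109} + \frac{M}{4 - Q}$)
$\frac{v{\left(223,-185 \right)} + w{\left(-126,-165 \right)}}{38997 + 11641} = \frac{29 + \left(\frac{94}{109} - - \frac{126}{-4 - 165}\right)}{38997 + 11641} = \frac{29 + \left(\frac{94}{109} - - \frac{126}{-169}\right)}{50638} = \left(29 + \left(\frac{94}{109} - \left(-126\right) \left(- \frac{1}{169}\right)\right)\right) \frac{1}{50638} = \left(29 + \left(\frac{94}{109} - \frac{126}{169}\right)\right) \frac{1}{50638} = \left(29 + \frac{2152}{18421}\right) \frac{1}{50638} = \frac{536361}{18421} \cdot \frac{1}{50638} = \frac{76623}{133257514}$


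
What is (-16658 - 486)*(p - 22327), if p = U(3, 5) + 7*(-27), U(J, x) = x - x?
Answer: 386014304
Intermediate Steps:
U(J, x) = 0
p = -189 (p = 0 + 7*(-27) = 0 - 189 = -189)
(-16658 - 486)*(p - 22327) = (-16658 - 486)*(-189 - 22327) = -17144*(-22516) = 386014304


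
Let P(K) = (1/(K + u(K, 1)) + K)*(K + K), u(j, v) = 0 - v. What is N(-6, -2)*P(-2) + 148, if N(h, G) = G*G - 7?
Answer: 120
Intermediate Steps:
u(j, v) = -v
N(h, G) = -7 + G² (N(h, G) = G² - 7 = -7 + G²)
P(K) = 2*K*(K + 1/(-1 + K)) (P(K) = (1/(K - 1*1) + K)*(K + K) = (1/(K - 1) + K)*(2*K) = (1/(-1 + K) + K)*(2*K) = (K + 1/(-1 + K))*(2*K) = 2*K*(K + 1/(-1 + K)))
N(-6, -2)*P(-2) + 148 = (-7 + (-2)²)*(2*(-2)*(1 + (-2)² - 1*(-2))/(-1 - 2)) + 148 = (-7 + 4)*(2*(-2)*(1 + 4 + 2)/(-3)) + 148 = -6*(-2)*(-1)*7/3 + 148 = -3*28/3 + 148 = -28 + 148 = 120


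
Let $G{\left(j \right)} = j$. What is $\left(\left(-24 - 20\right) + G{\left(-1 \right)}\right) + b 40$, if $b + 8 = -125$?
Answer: $-5365$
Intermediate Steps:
$b = -133$ ($b = -8 - 125 = -133$)
$\left(\left(-24 - 20\right) + G{\left(-1 \right)}\right) + b 40 = \left(\left(-24 - 20\right) - 1\right) - 5320 = \left(-44 - 1\right) - 5320 = -45 - 5320 = -5365$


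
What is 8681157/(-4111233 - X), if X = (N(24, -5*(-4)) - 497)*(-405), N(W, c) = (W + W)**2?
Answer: -2893719/1126466 ≈ -2.5688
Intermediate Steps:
N(W, c) = 4*W**2 (N(W, c) = (2*W)**2 = 4*W**2)
X = -731835 (X = (4*24**2 - 497)*(-405) = (4*576 - 497)*(-405) = (2304 - 497)*(-405) = 1807*(-405) = -731835)
8681157/(-4111233 - X) = 8681157/(-4111233 - 1*(-731835)) = 8681157/(-4111233 + 731835) = 8681157/(-3379398) = 8681157*(-1/3379398) = -2893719/1126466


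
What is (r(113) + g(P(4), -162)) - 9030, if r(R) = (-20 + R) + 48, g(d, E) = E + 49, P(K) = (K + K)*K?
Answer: -9002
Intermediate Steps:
P(K) = 2*K**2 (P(K) = (2*K)*K = 2*K**2)
g(d, E) = 49 + E
r(R) = 28 + R
(r(113) + g(P(4), -162)) - 9030 = ((28 + 113) + (49 - 162)) - 9030 = (141 - 113) - 9030 = 28 - 9030 = -9002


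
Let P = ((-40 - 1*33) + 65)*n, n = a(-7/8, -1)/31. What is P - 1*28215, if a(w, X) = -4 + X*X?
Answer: -874641/31 ≈ -28214.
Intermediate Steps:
a(w, X) = -4 + X²
n = -3/31 (n = (-4 + (-1)²)/31 = (-4 + 1)*(1/31) = -3*1/31 = -3/31 ≈ -0.096774)
P = 24/31 (P = ((-40 - 1*33) + 65)*(-3/31) = ((-40 - 33) + 65)*(-3/31) = (-73 + 65)*(-3/31) = -8*(-3/31) = 24/31 ≈ 0.77419)
P - 1*28215 = 24/31 - 1*28215 = 24/31 - 28215 = -874641/31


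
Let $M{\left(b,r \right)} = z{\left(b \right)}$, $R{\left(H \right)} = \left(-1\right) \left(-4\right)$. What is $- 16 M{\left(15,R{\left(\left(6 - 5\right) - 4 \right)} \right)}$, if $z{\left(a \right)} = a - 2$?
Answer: $-208$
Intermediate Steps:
$z{\left(a \right)} = -2 + a$
$R{\left(H \right)} = 4$
$M{\left(b,r \right)} = -2 + b$
$- 16 M{\left(15,R{\left(\left(6 - 5\right) - 4 \right)} \right)} = - 16 \left(-2 + 15\right) = \left(-16\right) 13 = -208$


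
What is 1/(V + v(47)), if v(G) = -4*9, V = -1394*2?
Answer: -1/2824 ≈ -0.00035411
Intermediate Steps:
V = -2788
v(G) = -36
1/(V + v(47)) = 1/(-2788 - 36) = 1/(-2824) = -1/2824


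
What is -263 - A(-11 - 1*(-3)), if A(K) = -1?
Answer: -262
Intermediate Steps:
-263 - A(-11 - 1*(-3)) = -263 - 1*(-1) = -263 + 1 = -262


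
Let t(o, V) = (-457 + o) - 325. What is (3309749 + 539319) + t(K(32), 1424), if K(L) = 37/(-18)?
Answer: 69269111/18 ≈ 3.8483e+6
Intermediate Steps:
K(L) = -37/18 (K(L) = 37*(-1/18) = -37/18)
t(o, V) = -782 + o
(3309749 + 539319) + t(K(32), 1424) = (3309749 + 539319) + (-782 - 37/18) = 3849068 - 14113/18 = 69269111/18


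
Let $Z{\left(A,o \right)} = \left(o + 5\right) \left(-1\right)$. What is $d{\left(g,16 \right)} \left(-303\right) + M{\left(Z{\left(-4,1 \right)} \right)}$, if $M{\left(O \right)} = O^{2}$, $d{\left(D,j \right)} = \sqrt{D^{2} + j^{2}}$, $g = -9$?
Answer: $36 - 303 \sqrt{337} \approx -5526.3$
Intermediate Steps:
$Z{\left(A,o \right)} = -5 - o$ ($Z{\left(A,o \right)} = \left(5 + o\right) \left(-1\right) = -5 - o$)
$d{\left(g,16 \right)} \left(-303\right) + M{\left(Z{\left(-4,1 \right)} \right)} = \sqrt{\left(-9\right)^{2} + 16^{2}} \left(-303\right) + \left(-5 - 1\right)^{2} = \sqrt{81 + 256} \left(-303\right) + \left(-5 - 1\right)^{2} = \sqrt{337} \left(-303\right) + \left(-6\right)^{2} = - 303 \sqrt{337} + 36 = 36 - 303 \sqrt{337}$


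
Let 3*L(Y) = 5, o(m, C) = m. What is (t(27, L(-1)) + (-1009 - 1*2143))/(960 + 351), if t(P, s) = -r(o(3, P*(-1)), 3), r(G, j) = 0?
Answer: -3152/1311 ≈ -2.4043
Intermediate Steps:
L(Y) = 5/3 (L(Y) = (1/3)*5 = 5/3)
t(P, s) = 0 (t(P, s) = -1*0 = 0)
(t(27, L(-1)) + (-1009 - 1*2143))/(960 + 351) = (0 + (-1009 - 1*2143))/(960 + 351) = (0 + (-1009 - 2143))/1311 = (0 - 3152)*(1/1311) = -3152*1/1311 = -3152/1311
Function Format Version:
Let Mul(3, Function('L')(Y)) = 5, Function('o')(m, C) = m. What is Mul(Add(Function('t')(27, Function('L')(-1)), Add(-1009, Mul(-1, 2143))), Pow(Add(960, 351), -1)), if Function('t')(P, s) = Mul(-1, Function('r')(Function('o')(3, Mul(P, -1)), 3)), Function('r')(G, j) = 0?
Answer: Rational(-3152, 1311) ≈ -2.4043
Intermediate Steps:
Function('L')(Y) = Rational(5, 3) (Function('L')(Y) = Mul(Rational(1, 3), 5) = Rational(5, 3))
Function('t')(P, s) = 0 (Function('t')(P, s) = Mul(-1, 0) = 0)
Mul(Add(Function('t')(27, Function('L')(-1)), Add(-1009, Mul(-1, 2143))), Pow(Add(960, 351), -1)) = Mul(Add(0, Add(-1009, Mul(-1, 2143))), Pow(Add(960, 351), -1)) = Mul(Add(0, Add(-1009, -2143)), Pow(1311, -1)) = Mul(Add(0, -3152), Rational(1, 1311)) = Mul(-3152, Rational(1, 1311)) = Rational(-3152, 1311)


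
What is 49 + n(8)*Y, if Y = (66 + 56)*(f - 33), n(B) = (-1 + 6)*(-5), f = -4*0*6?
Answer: 100699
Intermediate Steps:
f = 0 (f = 0*6 = 0)
n(B) = -25 (n(B) = 5*(-5) = -25)
Y = -4026 (Y = (66 + 56)*(0 - 33) = 122*(-33) = -4026)
49 + n(8)*Y = 49 - 25*(-4026) = 49 + 100650 = 100699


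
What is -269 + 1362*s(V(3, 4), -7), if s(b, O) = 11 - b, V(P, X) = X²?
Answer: -7079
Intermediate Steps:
-269 + 1362*s(V(3, 4), -7) = -269 + 1362*(11 - 1*4²) = -269 + 1362*(11 - 1*16) = -269 + 1362*(11 - 16) = -269 + 1362*(-5) = -269 - 6810 = -7079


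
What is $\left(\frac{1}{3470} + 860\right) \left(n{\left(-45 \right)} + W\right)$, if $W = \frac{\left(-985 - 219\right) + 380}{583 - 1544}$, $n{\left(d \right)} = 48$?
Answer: $\frac{70057102676}{1667335} \approx 42017.0$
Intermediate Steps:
$W = \frac{824}{961}$ ($W = \frac{\left(-985 - 219\right) + 380}{-961} = \left(-1204 + 380\right) \left(- \frac{1}{961}\right) = \left(-824\right) \left(- \frac{1}{961}\right) = \frac{824}{961} \approx 0.85744$)
$\left(\frac{1}{3470} + 860\right) \left(n{\left(-45 \right)} + W\right) = \left(\frac{1}{3470} + 860\right) \left(48 + \frac{824}{961}\right) = \left(\frac{1}{3470} + 860\right) \frac{46952}{961} = \frac{2984201}{3470} \cdot \frac{46952}{961} = \frac{70057102676}{1667335}$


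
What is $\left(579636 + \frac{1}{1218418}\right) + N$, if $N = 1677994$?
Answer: $\frac{2750737029341}{1218418} \approx 2.2576 \cdot 10^{6}$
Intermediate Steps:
$\left(579636 + \frac{1}{1218418}\right) + N = \left(579636 + \frac{1}{1218418}\right) + 1677994 = \frac{706238935849}{1218418} + 1677994 = \frac{2750737029341}{1218418}$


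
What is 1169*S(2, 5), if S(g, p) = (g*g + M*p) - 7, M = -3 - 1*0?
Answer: -21042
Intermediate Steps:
M = -3 (M = -3 + 0 = -3)
S(g, p) = -7 + g**2 - 3*p (S(g, p) = (g*g - 3*p) - 7 = (g**2 - 3*p) - 7 = -7 + g**2 - 3*p)
1169*S(2, 5) = 1169*(-7 + 2**2 - 3*5) = 1169*(-7 + 4 - 15) = 1169*(-18) = -21042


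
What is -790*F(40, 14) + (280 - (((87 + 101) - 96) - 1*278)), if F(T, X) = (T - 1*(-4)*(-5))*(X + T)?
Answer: -852734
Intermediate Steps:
F(T, X) = (-20 + T)*(T + X) (F(T, X) = (T + 4*(-5))*(T + X) = (T - 20)*(T + X) = (-20 + T)*(T + X))
-790*F(40, 14) + (280 - (((87 + 101) - 96) - 1*278)) = -790*(40**2 - 20*40 - 20*14 + 40*14) + (280 - (((87 + 101) - 96) - 1*278)) = -790*(1600 - 800 - 280 + 560) + (280 - ((188 - 96) - 278)) = -790*1080 + (280 - (92 - 278)) = -853200 + (280 - 1*(-186)) = -853200 + (280 + 186) = -853200 + 466 = -852734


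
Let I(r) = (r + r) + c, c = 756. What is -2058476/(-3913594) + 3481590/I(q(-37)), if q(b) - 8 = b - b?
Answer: 3406779719483/755323642 ≈ 4510.4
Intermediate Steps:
q(b) = 8 (q(b) = 8 + (b - b) = 8 + 0 = 8)
I(r) = 756 + 2*r (I(r) = (r + r) + 756 = 2*r + 756 = 756 + 2*r)
-2058476/(-3913594) + 3481590/I(q(-37)) = -2058476/(-3913594) + 3481590/(756 + 2*8) = -2058476*(-1/3913594) + 3481590/(756 + 16) = 1029238/1956797 + 3481590/772 = 1029238/1956797 + 3481590*(1/772) = 1029238/1956797 + 1740795/386 = 3406779719483/755323642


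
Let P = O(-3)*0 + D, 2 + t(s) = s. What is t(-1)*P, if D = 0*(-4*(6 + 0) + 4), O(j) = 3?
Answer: 0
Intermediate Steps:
t(s) = -2 + s
D = 0 (D = 0*(-4*6 + 4) = 0*(-24 + 4) = 0*(-20) = 0)
P = 0 (P = 3*0 + 0 = 0 + 0 = 0)
t(-1)*P = (-2 - 1)*0 = -3*0 = 0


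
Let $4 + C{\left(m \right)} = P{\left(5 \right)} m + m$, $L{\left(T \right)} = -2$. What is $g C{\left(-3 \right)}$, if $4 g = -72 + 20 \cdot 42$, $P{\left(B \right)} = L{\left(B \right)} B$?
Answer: $4416$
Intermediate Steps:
$P{\left(B \right)} = - 2 B$
$C{\left(m \right)} = -4 - 9 m$ ($C{\left(m \right)} = -4 + \left(\left(-2\right) 5 m + m\right) = -4 + \left(- 10 m + m\right) = -4 - 9 m$)
$g = 192$ ($g = \frac{-72 + 20 \cdot 42}{4} = \frac{-72 + 840}{4} = \frac{1}{4} \cdot 768 = 192$)
$g C{\left(-3 \right)} = 192 \left(-4 - -27\right) = 192 \left(-4 + 27\right) = 192 \cdot 23 = 4416$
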